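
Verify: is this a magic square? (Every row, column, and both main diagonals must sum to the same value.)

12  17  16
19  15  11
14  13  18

Yes

Row 1: 12 + 17 + 16 = 45.
Row 2: 19 + 15 + 11 = 45.
Row 3: 14 + 13 + 18 = 45.
Column 1: 12 + 19 + 14 = 45.
Column 2: 17 + 15 + 13 = 45.
Column 3: 16 + 11 + 18 = 45.
Main diagonal: 12 + 15 + 18 = 45.
Anti-diagonal: 16 + 15 + 14 = 45.
All lines sum to 45.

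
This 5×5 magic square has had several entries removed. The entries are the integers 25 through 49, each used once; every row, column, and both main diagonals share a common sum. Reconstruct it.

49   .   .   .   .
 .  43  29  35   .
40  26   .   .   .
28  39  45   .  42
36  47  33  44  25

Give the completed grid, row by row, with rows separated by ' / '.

The entries are 25 through 49, which sum to 925, so each line sums to 925/5 = 185.
Using row 4: 28 + 39 + 45 + 42 + ? → (4,4) = 185 − 154 = 31.
The remaining cell in column 1 is (2,1) = 185 − 153 = 32.
Using column 2: 43 + 26 + 39 + 47 + ? → (1,2) = 185 − 155 = 30.
Main diagonal: 49 + 43 + 31 + 25 + ? = 185, so (3,3) = 37.
Using anti-diagonal: 35 + 37 + 39 + 36 + ? → (1,5) = 185 − 147 = 38.
From row 2, 185 − (32 + 43 + 29 + 35) gives (2,5) = 46.
Column 3: 29 + 37 + 45 + 33 + ? = 185, so (1,3) = 41.
Using column 5: 38 + 46 + 42 + 25 + ? → (3,5) = 185 − 151 = 34.
Row 1: 49 + 30 + 41 + 38 + ? = 185, so (1,4) = 27.
From row 3, 185 − (40 + 26 + 37 + 34) gives (3,4) = 48.

49 30 41 27 38 / 32 43 29 35 46 / 40 26 37 48 34 / 28 39 45 31 42 / 36 47 33 44 25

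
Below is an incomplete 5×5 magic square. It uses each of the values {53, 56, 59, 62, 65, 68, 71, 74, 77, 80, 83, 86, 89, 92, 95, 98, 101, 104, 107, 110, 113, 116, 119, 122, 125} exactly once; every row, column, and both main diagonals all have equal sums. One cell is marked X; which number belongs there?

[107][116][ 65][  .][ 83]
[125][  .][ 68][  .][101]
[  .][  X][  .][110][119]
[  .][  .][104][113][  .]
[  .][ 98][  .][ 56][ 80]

The 25 entries sum to 2225, so each line sums to 2225/5 = 445.
Using row 1: 107 + 116 + 65 + 83 + ? → (1,4) = 445 − 371 = 74.
The remaining cell in column 4 is (2,4) = 445 − 353 = 92.
From column 5, 445 − (83 + 101 + 119 + 80) gives (4,5) = 62.
Row 2 must total 445; the given cells sum to 386, so (2,2) = 59.
From main diagonal, 445 − (107 + 59 + 113 + 80) gives (3,3) = 86.
Column 3: 65 + 68 + 86 + 104 + ? = 445, so (5,3) = 122.
Using row 5: 98 + 122 + 56 + 80 + ? → (5,1) = 445 − 356 = 89.
Anti-diagonal must total 445; the given cells sum to 350, so (4,2) = 95.
From row 4, 445 − (95 + 104 + 113 + 62) gives (4,1) = 71.
Column 1 must total 445; the given cells sum to 392, so (3,1) = 53.
From column 2, 445 − (116 + 59 + 95 + 98) gives (3,2) = 77.

77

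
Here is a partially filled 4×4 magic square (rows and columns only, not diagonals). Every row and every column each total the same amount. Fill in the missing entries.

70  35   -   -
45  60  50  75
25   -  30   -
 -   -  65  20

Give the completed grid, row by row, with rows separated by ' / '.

70 35 85 40 / 45 60 50 75 / 25 80 30 95 / 90 55 65 20

Row 2 is already complete: 45 + 60 + 50 + 75 = 230, so that is the magic constant.
Column 1 must total 230; the given cells sum to 140, so (4,1) = 90.
The remaining cell in column 3 is (1,3) = 230 − 145 = 85.
The remaining cell in row 1 is (1,4) = 230 − 190 = 40.
Using row 4: 90 + 65 + 20 + ? → (4,2) = 230 − 175 = 55.
Using column 2: 35 + 60 + 55 + ? → (3,2) = 230 − 150 = 80.
From column 4, 230 − (40 + 75 + 20) gives (3,4) = 95.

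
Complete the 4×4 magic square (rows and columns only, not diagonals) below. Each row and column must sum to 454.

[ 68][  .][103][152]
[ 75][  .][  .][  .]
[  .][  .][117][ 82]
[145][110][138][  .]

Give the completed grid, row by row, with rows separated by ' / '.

68 131 103 152 / 75 124 96 159 / 166 89 117 82 / 145 110 138 61

Using row 1: 68 + 103 + 152 + ? → (1,2) = 454 − 323 = 131.
Row 4 needs 454; the known cells sum to 393, so (4,4) = 61.
Column 1 must total 454; the given cells sum to 288, so (3,1) = 166.
Using column 3: 103 + 117 + 138 + ? → (2,3) = 454 − 358 = 96.
Column 4: 152 + 82 + 61 + ? = 454, so (2,4) = 159.
The remaining cell in row 2 is (2,2) = 454 − 330 = 124.
Row 3: 166 + 117 + 82 + ? = 454, so (3,2) = 89.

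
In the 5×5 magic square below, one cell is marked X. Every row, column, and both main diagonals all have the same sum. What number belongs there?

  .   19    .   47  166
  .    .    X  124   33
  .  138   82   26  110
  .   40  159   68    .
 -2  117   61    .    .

5

Anti-diagonal is complete and sums to 410; that is the magic constant.
Row 3: 138 + 82 + 26 + 110 + ? = 410, so (3,1) = 54.
Column 2 needs 410; the known cells sum to 314, so (2,2) = 96.
Column 4 needs 410; the known cells sum to 265, so (5,4) = 145.
Row 5: -2 + 117 + 61 + 145 + ? = 410, so (5,5) = 89.
From column 5, 410 − (166 + 33 + 110 + 89) gives (4,5) = 12.
From main diagonal, 410 − (96 + 82 + 68 + 89) gives (1,1) = 75.
From row 1, 410 − (75 + 19 + 47 + 166) gives (1,3) = 103.
Row 4: 40 + 159 + 68 + 12 + ? = 410, so (4,1) = 131.
Column 1: 75 + 54 + 131 + (-2) + ? = 410, so (2,1) = 152.
The remaining cell in column 3 is (2,3) = 410 − 405 = 5.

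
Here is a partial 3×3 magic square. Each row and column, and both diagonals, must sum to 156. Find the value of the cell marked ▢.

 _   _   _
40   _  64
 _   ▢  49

46

Using row 2: 40 + 64 + ? → (2,2) = 156 − 104 = 52.
Column 3 needs 156; the known cells sum to 113, so (1,3) = 43.
Main diagonal must total 156; the given cells sum to 101, so (1,1) = 55.
Anti-diagonal must total 156; the given cells sum to 95, so (3,1) = 61.
Using row 1: 55 + 43 + ? → (1,2) = 156 − 98 = 58.
Row 3 must total 156; the given cells sum to 110, so (3,2) = 46.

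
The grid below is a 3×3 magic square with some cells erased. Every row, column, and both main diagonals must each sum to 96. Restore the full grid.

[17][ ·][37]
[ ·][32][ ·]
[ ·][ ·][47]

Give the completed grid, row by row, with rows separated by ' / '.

From row 1, 96 − (17 + 37) gives (1,2) = 42.
Using column 2: 42 + 32 + ? → (3,2) = 96 − 74 = 22.
From column 3, 96 − (37 + 47) gives (2,3) = 12.
Using anti-diagonal: 37 + 32 + ? → (3,1) = 96 − 69 = 27.
The remaining cell in row 2 is (2,1) = 96 − 44 = 52.

17 42 37 / 52 32 12 / 27 22 47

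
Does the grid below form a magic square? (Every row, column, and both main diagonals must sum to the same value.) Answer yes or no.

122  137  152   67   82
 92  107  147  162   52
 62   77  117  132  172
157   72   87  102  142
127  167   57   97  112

Row 1: 122 + 137 + 152 + 67 + 82 = 560.
Row 2: 92 + 107 + 147 + 162 + 52 = 560.
Row 3: 62 + 77 + 117 + 132 + 172 = 560.
Row 4: 157 + 72 + 87 + 102 + 142 = 560.
Row 5: 127 + 167 + 57 + 97 + 112 = 560.
Column 1: 122 + 92 + 62 + 157 + 127 = 560.
Column 2: 137 + 107 + 77 + 72 + 167 = 560.
Column 3: 152 + 147 + 117 + 87 + 57 = 560.
Column 4: 67 + 162 + 132 + 102 + 97 = 560.
Column 5: 82 + 52 + 172 + 142 + 112 = 560.
Main diagonal: 122 + 107 + 117 + 102 + 112 = 560.
Anti-diagonal: 82 + 162 + 117 + 72 + 127 = 560.
All lines sum to 560.

Yes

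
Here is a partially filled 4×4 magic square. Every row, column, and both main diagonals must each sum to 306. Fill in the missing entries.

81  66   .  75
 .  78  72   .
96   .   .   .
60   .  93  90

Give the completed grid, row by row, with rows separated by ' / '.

Row 1: 81 + 66 + 75 + ? = 306, so (1,3) = 84.
Row 4 needs 306; the known cells sum to 243, so (4,2) = 63.
The remaining cell in column 1 is (2,1) = 306 − 237 = 69.
Column 2: 66 + 78 + 63 + ? = 306, so (3,2) = 99.
From column 3, 306 − (84 + 72 + 93) gives (3,3) = 57.
Row 2 must total 306; the given cells sum to 219, so (2,4) = 87.
Row 3 must total 306; the given cells sum to 252, so (3,4) = 54.

81 66 84 75 / 69 78 72 87 / 96 99 57 54 / 60 63 93 90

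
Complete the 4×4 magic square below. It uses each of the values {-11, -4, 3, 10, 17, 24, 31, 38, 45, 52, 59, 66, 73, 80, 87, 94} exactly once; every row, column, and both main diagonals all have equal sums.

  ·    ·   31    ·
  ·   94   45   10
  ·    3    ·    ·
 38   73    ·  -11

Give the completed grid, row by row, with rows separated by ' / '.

59 -4 31 80 / 17 94 45 10 / 52 3 24 87 / 38 73 66 -11

The 16 entries sum to 664, so each line sums to 664/4 = 166.
Row 2: 94 + 45 + 10 + ? = 166, so (2,1) = 17.
From row 4, 166 − (38 + 73 + (-11)) gives (4,3) = 66.
Column 2: 94 + 3 + 73 + ? = 166, so (1,2) = -4.
Column 3 needs 166; the known cells sum to 142, so (3,3) = 24.
Using main diagonal: 94 + 24 + (-11) + ? → (1,1) = 166 − 107 = 59.
Anti-diagonal: 45 + 3 + 38 + ? = 166, so (1,4) = 80.
The remaining cell in column 1 is (3,1) = 166 − 114 = 52.
The remaining cell in column 4 is (3,4) = 166 − 79 = 87.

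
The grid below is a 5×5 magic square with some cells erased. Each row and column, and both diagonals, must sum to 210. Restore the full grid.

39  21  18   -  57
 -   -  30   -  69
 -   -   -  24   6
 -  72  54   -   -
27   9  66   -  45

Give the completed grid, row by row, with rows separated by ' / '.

The remaining cell in row 1 is (1,4) = 210 − 135 = 75.
The remaining cell in row 5 is (5,4) = 210 − 147 = 63.
Column 3: 18 + 30 + 54 + 66 + ? = 210, so (3,3) = 42.
Column 5 must total 210; the given cells sum to 177, so (4,5) = 33.
Anti-diagonal: 57 + 42 + 72 + 27 + ? = 210, so (2,4) = 12.
The remaining cell in column 4 is (4,4) = 210 − 174 = 36.
From main diagonal, 210 − (39 + 42 + 36 + 45) gives (2,2) = 48.
Row 2 needs 210; the known cells sum to 159, so (2,1) = 51.
Using row 4: 72 + 54 + 36 + 33 + ? → (4,1) = 210 − 195 = 15.
Using column 1: 39 + 51 + 15 + 27 + ? → (3,1) = 210 − 132 = 78.
Using column 2: 21 + 48 + 72 + 9 + ? → (3,2) = 210 − 150 = 60.

39 21 18 75 57 / 51 48 30 12 69 / 78 60 42 24 6 / 15 72 54 36 33 / 27 9 66 63 45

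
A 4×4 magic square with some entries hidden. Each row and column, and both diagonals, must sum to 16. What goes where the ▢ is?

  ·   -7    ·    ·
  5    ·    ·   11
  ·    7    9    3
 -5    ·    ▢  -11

From row 3, 16 − (7 + 9 + 3) gives (3,1) = -3.
Column 1 must total 16; the given cells sum to -3, so (1,1) = 19.
Column 4 needs 16; the known cells sum to 3, so (1,4) = 13.
Main diagonal must total 16; the given cells sum to 17, so (2,2) = -1.
Anti-diagonal must total 16; the given cells sum to 15, so (2,3) = 1.
Using row 1: 19 + (-7) + 13 + ? → (1,3) = 16 − 25 = -9.
Using column 2: -7 + (-1) + 7 + ? → (4,2) = 16 − (-1) = 17.
Column 3 must total 16; the given cells sum to 1, so (4,3) = 15.

15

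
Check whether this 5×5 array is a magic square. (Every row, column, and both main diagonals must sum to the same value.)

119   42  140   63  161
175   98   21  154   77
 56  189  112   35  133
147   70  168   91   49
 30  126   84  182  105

No — column 4 sums to 525 but row 5 sums to 527.

Row 1: 119 + 42 + 140 + 63 + 161 = 525.
Row 2: 175 + 98 + 21 + 154 + 77 = 525.
Row 3: 56 + 189 + 112 + 35 + 133 = 525.
Row 4: 147 + 70 + 168 + 91 + 49 = 525.
Row 5: 30 + 126 + 84 + 182 + 105 = 527.
Column 1: 119 + 175 + 56 + 147 + 30 = 527.
Column 2: 42 + 98 + 189 + 70 + 126 = 525.
Column 3: 140 + 21 + 112 + 168 + 84 = 525.
Column 4: 63 + 154 + 35 + 91 + 182 = 525.
Column 5: 161 + 77 + 133 + 49 + 105 = 525.
Main diagonal: 119 + 98 + 112 + 91 + 105 = 525.
Anti-diagonal: 161 + 154 + 112 + 70 + 30 = 527.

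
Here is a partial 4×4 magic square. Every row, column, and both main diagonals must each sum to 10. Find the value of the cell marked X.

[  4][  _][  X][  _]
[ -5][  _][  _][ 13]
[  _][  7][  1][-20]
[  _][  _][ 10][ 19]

Row 3 needs 10; the known cells sum to -12, so (3,1) = 22.
The remaining cell in column 1 is (4,1) = 10 − 21 = -11.
Using column 4: 13 + (-20) + 19 + ? → (1,4) = 10 − 12 = -2.
The remaining cell in main diagonal is (2,2) = 10 − 24 = -14.
Anti-diagonal must total 10; the given cells sum to -6, so (2,3) = 16.
The remaining cell in row 4 is (4,2) = 10 − 18 = -8.
Column 2 needs 10; the known cells sum to -15, so (1,2) = 25.
Using column 3: 16 + 1 + 10 + ? → (1,3) = 10 − 27 = -17.

-17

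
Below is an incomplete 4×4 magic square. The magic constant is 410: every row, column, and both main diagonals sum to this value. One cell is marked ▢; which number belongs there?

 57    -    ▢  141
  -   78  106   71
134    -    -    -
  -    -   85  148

92

From row 2, 410 − (78 + 106 + 71) gives (2,1) = 155.
Using column 1: 57 + 155 + 134 + ? → (4,1) = 410 − 346 = 64.
The remaining cell in column 4 is (3,4) = 410 − 360 = 50.
Using main diagonal: 57 + 78 + 148 + ? → (3,3) = 410 − 283 = 127.
The remaining cell in anti-diagonal is (3,2) = 410 − 311 = 99.
Row 4 needs 410; the known cells sum to 297, so (4,2) = 113.
Column 2 needs 410; the known cells sum to 290, so (1,2) = 120.
Column 3 needs 410; the known cells sum to 318, so (1,3) = 92.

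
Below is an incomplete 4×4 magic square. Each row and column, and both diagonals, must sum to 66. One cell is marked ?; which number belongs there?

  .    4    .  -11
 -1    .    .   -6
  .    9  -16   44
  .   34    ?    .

-21

Row 3 must total 66; the given cells sum to 37, so (3,1) = 29.
From column 2, 66 − (4 + 9 + 34) gives (2,2) = 19.
The remaining cell in column 4 is (4,4) = 66 − 27 = 39.
Main diagonal must total 66; the given cells sum to 42, so (1,1) = 24.
Row 1 must total 66; the given cells sum to 17, so (1,3) = 49.
Row 2 must total 66; the given cells sum to 12, so (2,3) = 54.
The remaining cell in column 1 is (4,1) = 66 − 52 = 14.
Using column 3: 49 + 54 + (-16) + ? → (4,3) = 66 − 87 = -21.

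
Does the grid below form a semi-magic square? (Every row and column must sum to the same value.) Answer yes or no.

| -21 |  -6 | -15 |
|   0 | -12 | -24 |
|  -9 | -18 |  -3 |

Row 1: -21 + (-6) + (-15) = -42.
Row 2: 0 + (-12) + (-24) = -36.
Row 3: -9 + (-18) + (-3) = -30.
Column 1: -21 + 0 + (-9) = -30.
Column 2: -6 + (-12) + (-18) = -36.
Column 3: -15 + (-24) + (-3) = -42.

No — column 2 sums to -36 but column 1 sums to -30.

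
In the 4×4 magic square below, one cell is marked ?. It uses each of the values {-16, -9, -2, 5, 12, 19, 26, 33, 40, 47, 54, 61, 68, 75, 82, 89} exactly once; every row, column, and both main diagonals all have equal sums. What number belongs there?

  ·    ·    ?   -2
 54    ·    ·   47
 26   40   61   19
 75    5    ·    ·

68

The 16 entries sum to 584, so each line sums to 584/4 = 146.
From column 1, 146 − (54 + 26 + 75) gives (1,1) = -9.
Using column 4: -2 + 47 + 19 + ? → (4,4) = 146 − 64 = 82.
Main diagonal must total 146; the given cells sum to 134, so (2,2) = 12.
Using anti-diagonal: -2 + 40 + 75 + ? → (2,3) = 146 − 113 = 33.
Using row 4: 75 + 5 + 82 + ? → (4,3) = 146 − 162 = -16.
Column 2 needs 146; the known cells sum to 57, so (1,2) = 89.
The remaining cell in column 3 is (1,3) = 146 − 78 = 68.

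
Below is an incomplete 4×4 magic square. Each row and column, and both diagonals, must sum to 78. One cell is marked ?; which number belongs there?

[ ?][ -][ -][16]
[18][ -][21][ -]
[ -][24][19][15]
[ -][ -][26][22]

Row 3 needs 78; the known cells sum to 58, so (3,1) = 20.
Column 3: 21 + 19 + 26 + ? = 78, so (1,3) = 12.
From column 4, 78 − (16 + 15 + 22) gives (2,4) = 25.
The remaining cell in anti-diagonal is (4,1) = 78 − 61 = 17.
The remaining cell in row 2 is (2,2) = 78 − 64 = 14.
From row 4, 78 − (17 + 26 + 22) gives (4,2) = 13.
Column 1 must total 78; the given cells sum to 55, so (1,1) = 23.

23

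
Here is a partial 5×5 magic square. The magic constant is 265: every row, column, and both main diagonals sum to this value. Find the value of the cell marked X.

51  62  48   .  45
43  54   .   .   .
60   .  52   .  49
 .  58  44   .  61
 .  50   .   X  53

42

Row 1 needs 265; the known cells sum to 206, so (1,4) = 59.
Column 2 must total 265; the given cells sum to 224, so (3,2) = 41.
The remaining cell in column 5 is (2,5) = 265 − 208 = 57.
Using main diagonal: 51 + 54 + 52 + 53 + ? → (4,4) = 265 − 210 = 55.
Row 3: 60 + 41 + 52 + 49 + ? = 265, so (3,4) = 63.
Row 4 must total 265; the given cells sum to 218, so (4,1) = 47.
Column 1 must total 265; the given cells sum to 201, so (5,1) = 64.
The remaining cell in anti-diagonal is (2,4) = 265 − 219 = 46.
Row 2: 43 + 54 + 46 + 57 + ? = 265, so (2,3) = 65.
Column 3 must total 265; the given cells sum to 209, so (5,3) = 56.
From column 4, 265 − (59 + 46 + 63 + 55) gives (5,4) = 42.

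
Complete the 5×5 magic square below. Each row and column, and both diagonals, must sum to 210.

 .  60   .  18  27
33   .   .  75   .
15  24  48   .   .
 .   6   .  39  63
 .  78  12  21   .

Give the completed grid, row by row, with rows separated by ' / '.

36 60 69 18 27 / 33 42 51 75 9 / 15 24 48 57 66 / 72 6 30 39 63 / 54 78 12 21 45

Column 2: 60 + 24 + 6 + 78 + ? = 210, so (2,2) = 42.
From column 4, 210 − (18 + 75 + 39 + 21) gives (3,4) = 57.
Anti-diagonal: 27 + 75 + 48 + 6 + ? = 210, so (5,1) = 54.
Row 3 needs 210; the known cells sum to 144, so (3,5) = 66.
Row 5 must total 210; the given cells sum to 165, so (5,5) = 45.
Column 5 needs 210; the known cells sum to 201, so (2,5) = 9.
Main diagonal must total 210; the given cells sum to 174, so (1,1) = 36.
From row 1, 210 − (36 + 60 + 18 + 27) gives (1,3) = 69.
Row 2 needs 210; the known cells sum to 159, so (2,3) = 51.
Column 1: 36 + 33 + 15 + 54 + ? = 210, so (4,1) = 72.
The remaining cell in column 3 is (4,3) = 210 − 180 = 30.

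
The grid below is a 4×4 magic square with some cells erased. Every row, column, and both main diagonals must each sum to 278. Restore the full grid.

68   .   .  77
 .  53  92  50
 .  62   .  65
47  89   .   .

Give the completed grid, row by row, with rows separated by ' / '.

68 74 59 77 / 83 53 92 50 / 80 62 71 65 / 47 89 56 86

Using row 2: 53 + 92 + 50 + ? → (2,1) = 278 − 195 = 83.
Column 1 must total 278; the given cells sum to 198, so (3,1) = 80.
From column 2, 278 − (53 + 62 + 89) gives (1,2) = 74.
Column 4 must total 278; the given cells sum to 192, so (4,4) = 86.
Main diagonal needs 278; the known cells sum to 207, so (3,3) = 71.
The remaining cell in row 1 is (1,3) = 278 − 219 = 59.
Row 4 needs 278; the known cells sum to 222, so (4,3) = 56.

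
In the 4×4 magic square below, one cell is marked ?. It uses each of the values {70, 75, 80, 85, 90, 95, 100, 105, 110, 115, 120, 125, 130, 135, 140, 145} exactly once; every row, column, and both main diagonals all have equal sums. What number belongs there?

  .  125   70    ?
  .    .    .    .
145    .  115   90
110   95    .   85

The 16 entries sum to 1720, so each line sums to 1720/4 = 430.
Row 3 needs 430; the known cells sum to 350, so (3,2) = 80.
Row 4: 110 + 95 + 85 + ? = 430, so (4,3) = 140.
Column 2 must total 430; the given cells sum to 300, so (2,2) = 130.
Column 3 must total 430; the given cells sum to 325, so (2,3) = 105.
Main diagonal needs 430; the known cells sum to 330, so (1,1) = 100.
Using anti-diagonal: 105 + 80 + 110 + ? → (1,4) = 430 − 295 = 135.

135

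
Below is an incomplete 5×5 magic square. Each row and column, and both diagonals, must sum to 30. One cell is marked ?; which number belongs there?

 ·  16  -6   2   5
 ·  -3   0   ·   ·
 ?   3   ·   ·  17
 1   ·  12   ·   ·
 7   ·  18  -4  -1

-5

Row 1 must total 30; the given cells sum to 17, so (1,1) = 13.
Row 5 needs 30; the known cells sum to 20, so (5,2) = 10.
Column 2: 16 + (-3) + 3 + 10 + ? = 30, so (4,2) = 4.
Column 3 needs 30; the known cells sum to 24, so (3,3) = 6.
Main diagonal must total 30; the given cells sum to 15, so (4,4) = 15.
Anti-diagonal needs 30; the known cells sum to 22, so (2,4) = 8.
Row 4 needs 30; the known cells sum to 32, so (4,5) = -2.
Column 4: 2 + 8 + 15 + (-4) + ? = 30, so (3,4) = 9.
Column 5 must total 30; the given cells sum to 19, so (2,5) = 11.
From row 2, 30 − (-3 + 0 + 8 + 11) gives (2,1) = 14.
The remaining cell in row 3 is (3,1) = 30 − 35 = -5.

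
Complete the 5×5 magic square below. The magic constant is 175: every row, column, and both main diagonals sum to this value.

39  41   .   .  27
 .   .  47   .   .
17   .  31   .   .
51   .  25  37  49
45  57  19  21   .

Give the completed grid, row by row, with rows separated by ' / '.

The remaining cell in row 4 is (4,2) = 175 − 162 = 13.
Using row 5: 45 + 57 + 19 + 21 + ? → (5,5) = 175 − 142 = 33.
Column 1 must total 175; the given cells sum to 152, so (2,1) = 23.
From column 3, 175 − (47 + 31 + 25 + 19) gives (1,3) = 53.
Using main diagonal: 39 + 31 + 37 + 33 + ? → (2,2) = 175 − 140 = 35.
Anti-diagonal must total 175; the given cells sum to 116, so (2,4) = 59.
Using row 1: 39 + 41 + 53 + 27 + ? → (1,4) = 175 − 160 = 15.
The remaining cell in row 2 is (2,5) = 175 − 164 = 11.
Column 2: 41 + 35 + 13 + 57 + ? = 175, so (3,2) = 29.
Column 4: 15 + 59 + 37 + 21 + ? = 175, so (3,4) = 43.
From column 5, 175 − (27 + 11 + 49 + 33) gives (3,5) = 55.

39 41 53 15 27 / 23 35 47 59 11 / 17 29 31 43 55 / 51 13 25 37 49 / 45 57 19 21 33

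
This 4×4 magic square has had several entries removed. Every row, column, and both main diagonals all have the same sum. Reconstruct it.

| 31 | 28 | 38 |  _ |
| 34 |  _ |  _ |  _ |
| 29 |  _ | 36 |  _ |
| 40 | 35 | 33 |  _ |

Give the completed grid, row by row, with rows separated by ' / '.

31 28 38 37 / 34 41 27 32 / 29 30 36 39 / 40 35 33 26

Column 1 is already complete: 31 + 34 + 29 + 40 = 134, so that is the magic constant.
Row 1 must total 134; the given cells sum to 97, so (1,4) = 37.
Using row 4: 40 + 35 + 33 + ? → (4,4) = 134 − 108 = 26.
The remaining cell in column 3 is (2,3) = 134 − 107 = 27.
Main diagonal: 31 + 36 + 26 + ? = 134, so (2,2) = 41.
Anti-diagonal needs 134; the known cells sum to 104, so (3,2) = 30.
Row 2: 34 + 41 + 27 + ? = 134, so (2,4) = 32.
Using row 3: 29 + 30 + 36 + ? → (3,4) = 134 − 95 = 39.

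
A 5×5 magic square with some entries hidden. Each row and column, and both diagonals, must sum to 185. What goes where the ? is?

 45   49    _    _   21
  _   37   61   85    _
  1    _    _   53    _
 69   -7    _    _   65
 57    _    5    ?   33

The remaining cell in column 1 is (2,1) = 185 − 172 = 13.
Using anti-diagonal: 21 + 85 + (-7) + 57 + ? → (3,3) = 185 − 156 = 29.
Row 2: 13 + 37 + 61 + 85 + ? = 185, so (2,5) = -11.
Using column 5: 21 + (-11) + 65 + 33 + ? → (3,5) = 185 − 108 = 77.
Using main diagonal: 45 + 37 + 29 + 33 + ? → (4,4) = 185 − 144 = 41.
From row 3, 185 − (1 + 29 + 53 + 77) gives (3,2) = 25.
Using row 4: 69 + (-7) + 41 + 65 + ? → (4,3) = 185 − 168 = 17.
The remaining cell in column 2 is (5,2) = 185 − 104 = 81.
Using column 3: 61 + 29 + 17 + 5 + ? → (1,3) = 185 − 112 = 73.
Using row 1: 45 + 49 + 73 + 21 + ? → (1,4) = 185 − 188 = -3.
Row 5 needs 185; the known cells sum to 176, so (5,4) = 9.

9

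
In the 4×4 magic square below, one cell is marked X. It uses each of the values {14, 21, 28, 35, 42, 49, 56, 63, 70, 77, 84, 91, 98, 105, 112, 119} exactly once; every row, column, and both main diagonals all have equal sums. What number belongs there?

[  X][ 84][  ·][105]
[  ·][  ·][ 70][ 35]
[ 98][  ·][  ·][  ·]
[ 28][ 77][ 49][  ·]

21

The 16 entries sum to 1064, so each line sums to 1064/4 = 266.
Row 4 needs 266; the known cells sum to 154, so (4,4) = 112.
Column 4 needs 266; the known cells sum to 252, so (3,4) = 14.
Anti-diagonal: 105 + 70 + 28 + ? = 266, so (3,2) = 63.
From row 3, 266 − (98 + 63 + 14) gives (3,3) = 91.
Column 2 needs 266; the known cells sum to 224, so (2,2) = 42.
The remaining cell in column 3 is (1,3) = 266 − 210 = 56.
Main diagonal must total 266; the given cells sum to 245, so (1,1) = 21.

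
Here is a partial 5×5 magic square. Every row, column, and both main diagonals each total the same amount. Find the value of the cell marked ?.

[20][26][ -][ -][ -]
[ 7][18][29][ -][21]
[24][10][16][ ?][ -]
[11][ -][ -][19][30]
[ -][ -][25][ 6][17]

27

Main diagonal is complete and sums to 90; that is the magic constant.
Row 2: 7 + 18 + 29 + 21 + ? = 90, so (2,4) = 15.
Column 1 must total 90; the given cells sum to 62, so (5,1) = 28.
Row 5 must total 90; the given cells sum to 76, so (5,2) = 14.
From column 2, 90 − (26 + 18 + 10 + 14) gives (4,2) = 22.
The remaining cell in anti-diagonal is (1,5) = 90 − 81 = 9.
Row 4 must total 90; the given cells sum to 82, so (4,3) = 8.
Using column 3: 29 + 16 + 8 + 25 + ? → (1,3) = 90 − 78 = 12.
Column 5 must total 90; the given cells sum to 77, so (3,5) = 13.
Row 1 must total 90; the given cells sum to 67, so (1,4) = 23.
From row 3, 90 − (24 + 10 + 16 + 13) gives (3,4) = 27.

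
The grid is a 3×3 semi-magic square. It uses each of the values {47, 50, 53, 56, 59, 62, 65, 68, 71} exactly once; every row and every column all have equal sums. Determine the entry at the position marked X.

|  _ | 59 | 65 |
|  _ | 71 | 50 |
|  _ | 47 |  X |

62

The 9 entries sum to 531, so each line sums to 531/3 = 177.
Row 1 must total 177; the given cells sum to 124, so (1,1) = 53.
Row 2 needs 177; the known cells sum to 121, so (2,1) = 56.
Column 1 needs 177; the known cells sum to 109, so (3,1) = 68.
Using column 3: 65 + 50 + ? → (3,3) = 177 − 115 = 62.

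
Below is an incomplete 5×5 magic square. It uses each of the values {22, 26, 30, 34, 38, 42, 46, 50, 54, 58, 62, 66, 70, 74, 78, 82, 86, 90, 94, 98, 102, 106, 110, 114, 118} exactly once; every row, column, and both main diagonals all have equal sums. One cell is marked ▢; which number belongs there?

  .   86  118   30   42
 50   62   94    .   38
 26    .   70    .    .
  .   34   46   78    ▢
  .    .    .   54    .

90

The 25 entries sum to 1750, so each line sums to 1750/5 = 350.
Row 1: 86 + 118 + 30 + 42 + ? = 350, so (1,1) = 74.
From row 2, 350 − (50 + 62 + 94 + 38) gives (2,4) = 106.
From column 3, 350 − (118 + 94 + 70 + 46) gives (5,3) = 22.
Column 4 must total 350; the given cells sum to 268, so (3,4) = 82.
Main diagonal: 74 + 62 + 70 + 78 + ? = 350, so (5,5) = 66.
From anti-diagonal, 350 − (42 + 106 + 70 + 34) gives (5,1) = 98.
Row 5 needs 350; the known cells sum to 240, so (5,2) = 110.
The remaining cell in column 1 is (4,1) = 350 − 248 = 102.
Column 2 needs 350; the known cells sum to 292, so (3,2) = 58.
Row 3 needs 350; the known cells sum to 236, so (3,5) = 114.
From row 4, 350 − (102 + 34 + 46 + 78) gives (4,5) = 90.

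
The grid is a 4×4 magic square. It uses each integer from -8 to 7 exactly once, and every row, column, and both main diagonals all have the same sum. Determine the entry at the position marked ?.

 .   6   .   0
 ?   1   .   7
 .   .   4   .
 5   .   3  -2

The entries are -8 through 7, which sum to -8, so each line sums to -8/4 = -2.
The remaining cell in row 4 is (4,2) = -2 − 6 = -8.
Using column 2: 6 + 1 + (-8) + ? → (3,2) = -2 − (-1) = -1.
From column 4, -2 − (0 + 7 + (-2)) gives (3,4) = -7.
Main diagonal: 1 + 4 + (-2) + ? = -2, so (1,1) = -5.
Anti-diagonal needs -2; the known cells sum to 4, so (2,3) = -6.
The remaining cell in row 1 is (1,3) = -2 − 1 = -3.
Row 2 needs -2; the known cells sum to 2, so (2,1) = -4.

-4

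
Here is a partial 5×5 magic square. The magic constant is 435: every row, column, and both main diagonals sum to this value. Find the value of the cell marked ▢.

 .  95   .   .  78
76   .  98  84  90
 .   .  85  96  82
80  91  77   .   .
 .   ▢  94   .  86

83

Row 2 needs 435; the known cells sum to 348, so (2,2) = 87.
Using column 3: 98 + 85 + 77 + 94 + ? → (1,3) = 435 − 354 = 81.
Column 5 must total 435; the given cells sum to 336, so (4,5) = 99.
From anti-diagonal, 435 − (78 + 84 + 85 + 91) gives (5,1) = 97.
Row 4 must total 435; the given cells sum to 347, so (4,4) = 88.
From main diagonal, 435 − (87 + 85 + 88 + 86) gives (1,1) = 89.
The remaining cell in row 1 is (1,4) = 435 − 343 = 92.
Column 1 must total 435; the given cells sum to 342, so (3,1) = 93.
Column 4 needs 435; the known cells sum to 360, so (5,4) = 75.
Row 3: 93 + 85 + 96 + 82 + ? = 435, so (3,2) = 79.
Row 5 needs 435; the known cells sum to 352, so (5,2) = 83.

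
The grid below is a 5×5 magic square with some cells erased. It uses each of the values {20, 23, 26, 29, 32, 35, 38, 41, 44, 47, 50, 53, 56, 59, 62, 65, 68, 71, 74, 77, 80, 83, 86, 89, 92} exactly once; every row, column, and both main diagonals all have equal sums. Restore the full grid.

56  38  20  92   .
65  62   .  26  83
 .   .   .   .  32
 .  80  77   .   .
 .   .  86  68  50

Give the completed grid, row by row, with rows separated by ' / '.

The 25 entries sum to 1400, so each line sums to 1400/5 = 280.
Row 1 needs 280; the known cells sum to 206, so (1,5) = 74.
From row 2, 280 − (65 + 62 + 26 + 83) gives (2,3) = 44.
Column 3 must total 280; the given cells sum to 227, so (3,3) = 53.
Column 5 must total 280; the given cells sum to 239, so (4,5) = 41.
Using main diagonal: 56 + 62 + 53 + 50 + ? → (4,4) = 280 − 221 = 59.
Anti-diagonal needs 280; the known cells sum to 233, so (5,1) = 47.
Row 4: 80 + 77 + 59 + 41 + ? = 280, so (4,1) = 23.
Row 5: 47 + 86 + 68 + 50 + ? = 280, so (5,2) = 29.
Column 1 needs 280; the known cells sum to 191, so (3,1) = 89.
The remaining cell in column 2 is (3,2) = 280 − 209 = 71.
Column 4 must total 280; the given cells sum to 245, so (3,4) = 35.

56 38 20 92 74 / 65 62 44 26 83 / 89 71 53 35 32 / 23 80 77 59 41 / 47 29 86 68 50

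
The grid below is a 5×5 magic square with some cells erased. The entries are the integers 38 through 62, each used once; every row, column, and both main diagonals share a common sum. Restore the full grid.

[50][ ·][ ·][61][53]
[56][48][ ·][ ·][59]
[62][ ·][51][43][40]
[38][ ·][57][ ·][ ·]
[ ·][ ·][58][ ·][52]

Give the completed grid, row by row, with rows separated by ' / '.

The entries are 38 through 62, which sum to 1250, so each line sums to 1250/5 = 250.
The remaining cell in row 3 is (3,2) = 250 − 196 = 54.
The remaining cell in column 1 is (5,1) = 250 − 206 = 44.
The remaining cell in column 5 is (4,5) = 250 − 204 = 46.
Main diagonal needs 250; the known cells sum to 201, so (4,4) = 49.
The remaining cell in row 4 is (4,2) = 250 − 190 = 60.
Anti-diagonal: 53 + 51 + 60 + 44 + ? = 250, so (2,4) = 42.
Row 2 needs 250; the known cells sum to 205, so (2,3) = 45.
Column 3: 45 + 51 + 57 + 58 + ? = 250, so (1,3) = 39.
The remaining cell in column 4 is (5,4) = 250 − 195 = 55.
Row 1: 50 + 39 + 61 + 53 + ? = 250, so (1,2) = 47.
Using row 5: 44 + 58 + 55 + 52 + ? → (5,2) = 250 − 209 = 41.

50 47 39 61 53 / 56 48 45 42 59 / 62 54 51 43 40 / 38 60 57 49 46 / 44 41 58 55 52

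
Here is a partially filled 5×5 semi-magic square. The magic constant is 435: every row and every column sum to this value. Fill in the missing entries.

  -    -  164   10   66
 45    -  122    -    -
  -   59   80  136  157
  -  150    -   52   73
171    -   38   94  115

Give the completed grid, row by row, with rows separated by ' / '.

Row 3 needs 435; the known cells sum to 432, so (3,1) = 3.
Row 5: 171 + 38 + 94 + 115 + ? = 435, so (5,2) = 17.
The remaining cell in column 3 is (4,3) = 435 − 404 = 31.
Column 4 needs 435; the known cells sum to 292, so (2,4) = 143.
Column 5 must total 435; the given cells sum to 411, so (2,5) = 24.
Using row 2: 45 + 122 + 143 + 24 + ? → (2,2) = 435 − 334 = 101.
Using row 4: 150 + 31 + 52 + 73 + ? → (4,1) = 435 − 306 = 129.
From column 1, 435 − (45 + 3 + 129 + 171) gives (1,1) = 87.
Using column 2: 101 + 59 + 150 + 17 + ? → (1,2) = 435 − 327 = 108.

87 108 164 10 66 / 45 101 122 143 24 / 3 59 80 136 157 / 129 150 31 52 73 / 171 17 38 94 115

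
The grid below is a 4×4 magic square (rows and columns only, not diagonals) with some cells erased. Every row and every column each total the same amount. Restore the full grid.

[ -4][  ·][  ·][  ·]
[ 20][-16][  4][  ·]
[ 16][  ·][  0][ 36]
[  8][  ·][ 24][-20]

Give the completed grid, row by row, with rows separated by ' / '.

-4 40 12 -8 / 20 -16 4 32 / 16 -12 0 36 / 8 28 24 -20

Column 1 is already complete: -4 + 20 + 16 + 8 = 40, so that is the magic constant.
From row 2, 40 − (20 + (-16) + 4) gives (2,4) = 32.
The remaining cell in row 3 is (3,2) = 40 − 52 = -12.
Row 4 must total 40; the given cells sum to 12, so (4,2) = 28.
Column 2: -16 + (-12) + 28 + ? = 40, so (1,2) = 40.
Using column 3: 4 + 0 + 24 + ? → (1,3) = 40 − 28 = 12.
The remaining cell in column 4 is (1,4) = 40 − 48 = -8.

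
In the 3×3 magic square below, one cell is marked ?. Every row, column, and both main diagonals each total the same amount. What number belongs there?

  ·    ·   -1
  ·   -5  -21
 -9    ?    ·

-13

Anti-diagonal is complete and sums to -15; that is the magic constant.
Row 2: -5 + (-21) + ? = -15, so (2,1) = 11.
Column 1 needs -15; the known cells sum to 2, so (1,1) = -17.
The remaining cell in column 3 is (3,3) = -15 − (-22) = 7.
From row 1, -15 − (-17 + (-1)) gives (1,2) = 3.
From row 3, -15 − (-9 + 7) gives (3,2) = -13.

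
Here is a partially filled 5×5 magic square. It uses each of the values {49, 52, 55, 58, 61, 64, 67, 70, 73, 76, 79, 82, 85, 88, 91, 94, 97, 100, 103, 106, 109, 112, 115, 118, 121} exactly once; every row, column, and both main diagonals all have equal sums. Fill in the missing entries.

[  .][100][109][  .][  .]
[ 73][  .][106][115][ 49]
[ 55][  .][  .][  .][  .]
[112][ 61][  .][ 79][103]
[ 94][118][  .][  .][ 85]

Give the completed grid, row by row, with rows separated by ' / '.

91 100 109 58 67 / 73 82 106 115 49 / 55 64 88 97 121 / 112 61 70 79 103 / 94 118 52 76 85

The 25 entries sum to 2125, so each line sums to 2125/5 = 425.
Using row 2: 73 + 106 + 115 + 49 + ? → (2,2) = 425 − 343 = 82.
Row 4 must total 425; the given cells sum to 355, so (4,3) = 70.
Using column 1: 73 + 55 + 112 + 94 + ? → (1,1) = 425 − 334 = 91.
Column 2 needs 425; the known cells sum to 361, so (3,2) = 64.
Main diagonal needs 425; the known cells sum to 337, so (3,3) = 88.
Using anti-diagonal: 115 + 88 + 61 + 94 + ? → (1,5) = 425 − 358 = 67.
From row 1, 425 − (91 + 100 + 109 + 67) gives (1,4) = 58.
Column 3 must total 425; the given cells sum to 373, so (5,3) = 52.
Column 5 needs 425; the known cells sum to 304, so (3,5) = 121.
From row 3, 425 − (55 + 64 + 88 + 121) gives (3,4) = 97.
From row 5, 425 − (94 + 118 + 52 + 85) gives (5,4) = 76.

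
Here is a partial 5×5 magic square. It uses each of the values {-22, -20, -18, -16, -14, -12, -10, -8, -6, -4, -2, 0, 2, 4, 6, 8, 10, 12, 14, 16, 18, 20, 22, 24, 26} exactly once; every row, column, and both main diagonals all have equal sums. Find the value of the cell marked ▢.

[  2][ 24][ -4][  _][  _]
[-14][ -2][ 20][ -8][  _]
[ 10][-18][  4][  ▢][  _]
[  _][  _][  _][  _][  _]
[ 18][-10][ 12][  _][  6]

The 25 entries sum to 50, so each line sums to 50/5 = 10.
From row 2, 10 − (-14 + (-2) + 20 + (-8)) gives (2,5) = 14.
Using row 5: 18 + (-10) + 12 + 6 + ? → (5,4) = 10 − 26 = -16.
From column 1, 10 − (2 + (-14) + 10 + 18) gives (4,1) = -6.
Column 2: 24 + (-2) + (-18) + (-10) + ? = 10, so (4,2) = 16.
Column 3: -4 + 20 + 4 + 12 + ? = 10, so (4,3) = -22.
Main diagonal: 2 + (-2) + 4 + 6 + ? = 10, so (4,4) = 0.
The remaining cell in anti-diagonal is (1,5) = 10 − 30 = -20.
From row 1, 10 − (2 + 24 + (-4) + (-20)) gives (1,4) = 8.
Row 4 must total 10; the given cells sum to -12, so (4,5) = 22.
From column 4, 10 − (8 + (-8) + 0 + (-16)) gives (3,4) = 26.

26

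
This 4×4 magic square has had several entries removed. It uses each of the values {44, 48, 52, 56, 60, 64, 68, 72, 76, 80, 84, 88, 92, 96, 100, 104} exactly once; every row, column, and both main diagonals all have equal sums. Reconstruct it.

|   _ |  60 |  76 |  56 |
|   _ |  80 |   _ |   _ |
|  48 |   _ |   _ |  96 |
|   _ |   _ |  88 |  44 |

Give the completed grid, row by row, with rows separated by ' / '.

The 16 entries sum to 1184, so each line sums to 1184/4 = 296.
Using row 1: 60 + 76 + 56 + ? → (1,1) = 296 − 192 = 104.
Column 4 must total 296; the given cells sum to 196, so (2,4) = 100.
Main diagonal needs 296; the known cells sum to 228, so (3,3) = 68.
Row 3: 48 + 68 + 96 + ? = 296, so (3,2) = 84.
Column 2: 60 + 80 + 84 + ? = 296, so (4,2) = 72.
Using column 3: 76 + 68 + 88 + ? → (2,3) = 296 − 232 = 64.
Using anti-diagonal: 56 + 64 + 84 + ? → (4,1) = 296 − 204 = 92.
Using row 2: 80 + 64 + 100 + ? → (2,1) = 296 − 244 = 52.

104 60 76 56 / 52 80 64 100 / 48 84 68 96 / 92 72 88 44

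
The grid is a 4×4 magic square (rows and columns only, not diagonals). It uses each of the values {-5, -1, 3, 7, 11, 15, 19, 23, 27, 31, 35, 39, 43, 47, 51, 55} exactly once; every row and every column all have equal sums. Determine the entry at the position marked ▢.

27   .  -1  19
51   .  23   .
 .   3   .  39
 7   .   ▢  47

The 16 entries sum to 400, so each line sums to 400/4 = 100.
The remaining cell in row 1 is (1,2) = 100 − 45 = 55.
Column 1 must total 100; the given cells sum to 85, so (3,1) = 15.
Column 4 needs 100; the known cells sum to 105, so (2,4) = -5.
Row 2: 51 + 23 + (-5) + ? = 100, so (2,2) = 31.
The remaining cell in row 3 is (3,3) = 100 − 57 = 43.
From column 2, 100 − (55 + 31 + 3) gives (4,2) = 11.
From column 3, 100 − (-1 + 23 + 43) gives (4,3) = 35.

35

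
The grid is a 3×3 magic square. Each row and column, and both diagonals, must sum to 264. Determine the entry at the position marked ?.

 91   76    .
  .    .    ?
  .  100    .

From row 1, 264 − (91 + 76) gives (1,3) = 97.
From column 2, 264 − (76 + 100) gives (2,2) = 88.
Using main diagonal: 91 + 88 + ? → (3,3) = 264 − 179 = 85.
From anti-diagonal, 264 − (97 + 88) gives (3,1) = 79.
From column 1, 264 − (91 + 79) gives (2,1) = 94.
Column 3 needs 264; the known cells sum to 182, so (2,3) = 82.

82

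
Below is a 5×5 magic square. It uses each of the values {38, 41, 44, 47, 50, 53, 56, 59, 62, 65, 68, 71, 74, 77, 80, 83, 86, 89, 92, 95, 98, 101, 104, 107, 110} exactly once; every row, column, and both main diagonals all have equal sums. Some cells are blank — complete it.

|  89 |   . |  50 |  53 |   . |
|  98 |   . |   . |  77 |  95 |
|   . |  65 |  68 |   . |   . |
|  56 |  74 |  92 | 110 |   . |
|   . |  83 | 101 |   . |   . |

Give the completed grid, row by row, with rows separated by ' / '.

89 107 50 53 71 / 98 41 59 77 95 / 47 65 68 86 104 / 56 74 92 110 38 / 80 83 101 44 62

The 25 entries sum to 1850, so each line sums to 1850/5 = 370.
Using row 4: 56 + 74 + 92 + 110 + ? → (4,5) = 370 − 332 = 38.
The remaining cell in column 3 is (2,3) = 370 − 311 = 59.
Using row 2: 98 + 59 + 77 + 95 + ? → (2,2) = 370 − 329 = 41.
Column 2 needs 370; the known cells sum to 263, so (1,2) = 107.
Main diagonal must total 370; the given cells sum to 308, so (5,5) = 62.
Row 1 needs 370; the known cells sum to 299, so (1,5) = 71.
Column 5 must total 370; the given cells sum to 266, so (3,5) = 104.
Anti-diagonal: 71 + 77 + 68 + 74 + ? = 370, so (5,1) = 80.
The remaining cell in row 5 is (5,4) = 370 − 326 = 44.
Column 1 must total 370; the given cells sum to 323, so (3,1) = 47.
Column 4: 53 + 77 + 110 + 44 + ? = 370, so (3,4) = 86.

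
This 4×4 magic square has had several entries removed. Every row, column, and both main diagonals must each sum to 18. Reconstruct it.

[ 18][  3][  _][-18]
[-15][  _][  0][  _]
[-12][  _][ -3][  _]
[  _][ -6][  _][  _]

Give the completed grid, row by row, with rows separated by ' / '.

18 3 15 -18 / -15 12 0 21 / -12 9 -3 24 / 27 -6 6 -9

Using row 1: 18 + 3 + (-18) + ? → (1,3) = 18 − 3 = 15.
From column 1, 18 − (18 + (-15) + (-12)) gives (4,1) = 27.
From column 3, 18 − (15 + 0 + (-3)) gives (4,3) = 6.
Anti-diagonal must total 18; the given cells sum to 9, so (3,2) = 9.
From row 3, 18 − (-12 + 9 + (-3)) gives (3,4) = 24.
Row 4 needs 18; the known cells sum to 27, so (4,4) = -9.
Using column 2: 3 + 9 + (-6) + ? → (2,2) = 18 − 6 = 12.
From column 4, 18 − (-18 + 24 + (-9)) gives (2,4) = 21.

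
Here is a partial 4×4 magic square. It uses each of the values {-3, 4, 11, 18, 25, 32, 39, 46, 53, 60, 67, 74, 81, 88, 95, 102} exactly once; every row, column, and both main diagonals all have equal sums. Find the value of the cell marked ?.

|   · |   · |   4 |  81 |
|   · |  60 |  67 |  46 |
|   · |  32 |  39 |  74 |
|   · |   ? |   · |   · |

The 16 entries sum to 792, so each line sums to 792/4 = 198.
Using row 2: 60 + 67 + 46 + ? → (2,1) = 198 − 173 = 25.
Row 3 must total 198; the given cells sum to 145, so (3,1) = 53.
Column 3: 4 + 67 + 39 + ? = 198, so (4,3) = 88.
Column 4: 81 + 46 + 74 + ? = 198, so (4,4) = -3.
From main diagonal, 198 − (60 + 39 + (-3)) gives (1,1) = 102.
Using anti-diagonal: 81 + 67 + 32 + ? → (4,1) = 198 − 180 = 18.
Row 1 needs 198; the known cells sum to 187, so (1,2) = 11.
Row 4: 18 + 88 + (-3) + ? = 198, so (4,2) = 95.

95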